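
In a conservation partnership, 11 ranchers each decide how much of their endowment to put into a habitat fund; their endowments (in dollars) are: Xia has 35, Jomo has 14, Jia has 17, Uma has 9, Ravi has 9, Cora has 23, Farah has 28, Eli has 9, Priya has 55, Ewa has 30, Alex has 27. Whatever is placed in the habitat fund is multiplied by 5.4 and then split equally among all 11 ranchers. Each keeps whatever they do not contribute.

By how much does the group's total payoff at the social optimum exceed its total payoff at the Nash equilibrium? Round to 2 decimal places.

1126.40 dollars

The private return per contributed unit is 5.4/11 = 0.4909 < 1 for every player regardless of endowment, so the Nash equilibrium is zero contribution and the group total is Σ E_j = 35 + 14 + 17 + 9 + 9 + 23 + 28 + 9 + 55 + 30 + 27 = 256.
Each contributed unit returns 5.400 to the group, so the social optimum is full contribution by everyone: group total = 5.400 × 256 = 1382.40.
Efficiency loss = (5.400 − 1) × 256 = 1126.40.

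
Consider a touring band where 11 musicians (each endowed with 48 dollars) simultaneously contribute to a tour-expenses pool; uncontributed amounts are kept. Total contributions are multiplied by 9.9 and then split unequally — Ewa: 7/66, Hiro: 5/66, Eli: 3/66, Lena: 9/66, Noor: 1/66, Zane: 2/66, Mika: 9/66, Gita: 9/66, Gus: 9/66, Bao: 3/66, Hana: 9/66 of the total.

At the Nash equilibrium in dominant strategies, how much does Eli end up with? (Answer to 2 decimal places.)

177.60 dollars

For player j, contributing a unit is worthwhile iff 9.9 × (j's share) ≥ 1, i.e. iff j's share is at least 0.1010.
The shares above 0.1010 belong to Ewa, Lena, Mika, Gita, Gus and Hana, contributing 48 each; the remaining 5 contribute 0. Total contributed: 288.
Eli keeps 48 and receives 9.9 × 288 × 3/66 = 129.60 from the tour-expenses pool, for a payoff of 177.60.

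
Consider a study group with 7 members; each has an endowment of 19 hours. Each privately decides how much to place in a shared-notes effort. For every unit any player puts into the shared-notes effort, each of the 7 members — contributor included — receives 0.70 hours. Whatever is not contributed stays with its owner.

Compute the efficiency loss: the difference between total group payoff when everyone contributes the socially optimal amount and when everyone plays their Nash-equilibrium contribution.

518.70 hours

The private return per contributed unit is 0.70 < 1, so contributing 0 is dominant for every player. At the Nash equilibrium everyone keeps their 19, and the group total is 7 × 19 = 133.
Each contributed unit returns 4.900 to the group as a whole (0.70 to each of 7 players), which exceeds 1, so the social optimum is full contribution: group total = 4.900 × 133 = 651.70.
Efficiency loss = 651.70 − 133 = 518.70.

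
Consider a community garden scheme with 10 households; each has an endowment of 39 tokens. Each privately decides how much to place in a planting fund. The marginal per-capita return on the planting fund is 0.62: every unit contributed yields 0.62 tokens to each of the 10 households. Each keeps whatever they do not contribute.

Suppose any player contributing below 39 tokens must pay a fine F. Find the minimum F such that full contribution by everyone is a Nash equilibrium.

Given the others contribute fully, the best deviation is to contribute 0 (any partial contribution still incurs the fine and gives up units whose private return 0.62 is below 1).
Deviating from 39 to 0 saves 39 tokens but forfeits the deviator's share of the drop in the planting fund: 0.62 × 39 = 24.18.
So the deviation gain is 39 − 24.18 = 14.82, and the fine must be at least 14.82 tokens to wipe it out.

14.82 tokens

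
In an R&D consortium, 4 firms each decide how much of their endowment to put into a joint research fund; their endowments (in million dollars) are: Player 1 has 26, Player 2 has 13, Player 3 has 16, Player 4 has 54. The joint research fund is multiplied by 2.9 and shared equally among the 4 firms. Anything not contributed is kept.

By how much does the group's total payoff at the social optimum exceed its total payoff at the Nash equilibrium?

The private return per contributed unit is 2.9/4 = 0.7250 < 1 for every player regardless of endowment, so the Nash equilibrium is zero contribution and the group total is Σ E_j = 26 + 13 + 16 + 54 = 109.
Each contributed unit returns 2.900 to the group, so the social optimum is full contribution by everyone: group total = 2.900 × 109 = 316.10.
Efficiency loss = (2.900 − 1) × 109 = 207.10.

207.10 million dollars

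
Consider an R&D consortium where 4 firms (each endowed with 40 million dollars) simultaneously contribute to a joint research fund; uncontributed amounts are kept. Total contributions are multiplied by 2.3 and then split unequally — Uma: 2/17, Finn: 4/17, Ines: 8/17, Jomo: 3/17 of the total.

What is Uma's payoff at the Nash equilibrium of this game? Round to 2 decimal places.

50.82 million dollars

A player with share s gets back 2.3·s per unit contributed, so full contribution is dominant for anyone with s > 1/2.3 = 0.4348 and zero contribution is dominant for anyone below.
Ines alone (share 8/17) is above the threshold, contributing 40; the remaining 3 contribute 0. Total contributed: 40.
Uma keeps 40 and receives 2.3 × 40 × 2/17 = 10.82 from the joint research fund, for a payoff of 50.82.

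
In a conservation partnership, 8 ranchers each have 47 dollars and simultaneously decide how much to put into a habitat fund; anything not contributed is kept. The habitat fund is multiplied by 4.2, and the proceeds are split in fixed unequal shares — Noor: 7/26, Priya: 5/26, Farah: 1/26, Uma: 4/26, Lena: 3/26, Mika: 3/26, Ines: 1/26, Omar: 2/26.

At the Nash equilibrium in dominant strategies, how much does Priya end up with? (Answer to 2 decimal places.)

Player j's private return per contributed unit is 4.2 × (j's share). Contributing is weakly dominant for j when that share is at least 1/4.2 = 0.2381, and contributing 0 is dominant otherwise.
The only share above 0.2381 is Noor's 7/26, contributing 47; the remaining 7 contribute 0. Total contributed: 47.
Priya keeps 47 and receives 4.2 × 47 × 5/26 = 37.96 from the habitat fund, for a payoff of 84.96.

84.96 dollars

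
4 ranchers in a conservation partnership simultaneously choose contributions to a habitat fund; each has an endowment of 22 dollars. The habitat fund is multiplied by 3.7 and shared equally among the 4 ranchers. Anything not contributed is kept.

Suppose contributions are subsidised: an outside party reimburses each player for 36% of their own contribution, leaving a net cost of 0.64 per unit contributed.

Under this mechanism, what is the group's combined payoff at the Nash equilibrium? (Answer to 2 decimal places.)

357.28 dollars

Under the mechanism each unit contributed yields (3.7/4) / 0.64 = 1.4453 back to its contributor per unit of net cost, which exceeds 1, making full contribution the dominant choice for everyone.
At the Nash equilibrium everyone contributes 22. Group total payoff = 4 × (22 × 0.36 + 3.7 × 22) = 357.28.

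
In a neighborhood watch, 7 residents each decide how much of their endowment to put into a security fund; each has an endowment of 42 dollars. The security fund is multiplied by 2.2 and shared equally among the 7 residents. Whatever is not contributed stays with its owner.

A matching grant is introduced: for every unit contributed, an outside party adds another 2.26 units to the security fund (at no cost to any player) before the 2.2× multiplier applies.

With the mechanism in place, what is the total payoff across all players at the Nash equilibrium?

2108.57 dollars

Under the mechanism each unit contributed yields 2.2 × 3.26 / 7 = 1.0246 back to its contributor per unit of net cost, which exceeds 1, making full contribution the dominant choice for everyone.
At the Nash equilibrium everyone contributes 42. Group total payoff = 2.2 × 3.26 × 294 = 2108.57.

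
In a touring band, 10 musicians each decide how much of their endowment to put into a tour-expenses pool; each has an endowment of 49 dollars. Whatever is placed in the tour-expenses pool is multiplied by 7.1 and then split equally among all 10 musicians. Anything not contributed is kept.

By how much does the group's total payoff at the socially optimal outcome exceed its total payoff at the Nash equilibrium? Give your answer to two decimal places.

Each contributed unit returns 7.1/10 = 0.7100 to its contributor — below 1 — so contributing 0 is dominant for every player. At the Nash equilibrium everyone keeps their 49, and the group total is 10 × 49 = 490.
Each contributed unit returns 7.100 to the group as a whole (0.7100 to each of 10 players), which exceeds 1, so the social optimum is full contribution: group total = 7.100 × 490 = 3479.00.
Efficiency loss = 3479.00 − 490 = 2989.00.

2989.00 dollars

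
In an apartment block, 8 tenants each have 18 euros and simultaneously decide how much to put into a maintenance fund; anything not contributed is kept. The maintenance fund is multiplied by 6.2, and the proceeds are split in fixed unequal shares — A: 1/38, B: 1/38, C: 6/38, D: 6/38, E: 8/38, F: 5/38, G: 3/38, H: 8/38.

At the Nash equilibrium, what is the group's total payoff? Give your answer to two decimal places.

Each unit j contributes comes back to j as 6.2 × (j's share), so j prefers to contribute only if that share exceeds 1/6.2 = 0.1613; otherwise keeping the unit dominates.
The shares above 0.1613 belong to E and H, contributing 18 each; the remaining 6 contribute 0. Total contributed: 36.
The maintenance fund pays out 6.2 × 36 = 223.20 in total (split across the unequal shares, but the aggregate is all that matters for the group sum).
The 6 free-riders keep 18 each, adding 108. Group total = 108 + 223.20 = 331.20.

331.20 euros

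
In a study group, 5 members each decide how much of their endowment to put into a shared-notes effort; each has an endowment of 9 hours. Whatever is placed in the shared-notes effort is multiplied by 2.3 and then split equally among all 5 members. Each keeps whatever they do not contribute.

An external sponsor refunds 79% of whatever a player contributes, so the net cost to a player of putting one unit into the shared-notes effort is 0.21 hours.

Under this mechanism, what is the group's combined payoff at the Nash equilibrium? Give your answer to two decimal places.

139.05 hours

Under the mechanism each unit contributed yields (2.3/5) / 0.21 = 2.1905 back to its contributor per unit of net cost, which exceeds 1, making full contribution the dominant choice for everyone.
So the Nash equilibrium is full contribution by all 5; the group earns 5 × (9 × 0.79 + 2.3 × 9) = 139.05.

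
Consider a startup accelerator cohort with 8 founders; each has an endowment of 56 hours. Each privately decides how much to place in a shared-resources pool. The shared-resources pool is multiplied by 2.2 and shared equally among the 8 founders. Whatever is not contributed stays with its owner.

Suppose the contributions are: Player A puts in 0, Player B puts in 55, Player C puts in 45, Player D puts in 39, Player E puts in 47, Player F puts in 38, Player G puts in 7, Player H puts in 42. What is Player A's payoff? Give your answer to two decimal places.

131.08 hours

Total contributed: 0 + 55 + 45 + 39 + 47 + 38 + 7 + 42 = 273.
Each receives 2.2 × 273 / 8 = 75.08 from the shared-resources pool.
Player A keeps 56 − 0 = 56, so Player A's payoff is 56 + 75.08 = 131.08.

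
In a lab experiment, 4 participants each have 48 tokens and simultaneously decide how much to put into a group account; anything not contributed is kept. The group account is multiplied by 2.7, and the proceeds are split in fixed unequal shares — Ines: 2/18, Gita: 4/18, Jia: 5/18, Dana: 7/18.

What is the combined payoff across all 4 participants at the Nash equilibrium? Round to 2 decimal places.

273.60 tokens

Player j's private return per contributed unit is 2.7 × (j's share). Contributing is weakly dominant for j when that share is at least 1/2.7 = 0.3704, and contributing 0 is dominant otherwise.
Dana alone (share 7/18) is above the threshold, contributing 48; the remaining 3 contribute 0. Total contributed: 48.
The group account pays out 2.7 × 48 = 129.60 in total (split across the unequal shares, but the aggregate is all that matters for the group sum).
The 3 free-riders keep 48 each, adding 144. Group total = 144 + 129.60 = 273.60.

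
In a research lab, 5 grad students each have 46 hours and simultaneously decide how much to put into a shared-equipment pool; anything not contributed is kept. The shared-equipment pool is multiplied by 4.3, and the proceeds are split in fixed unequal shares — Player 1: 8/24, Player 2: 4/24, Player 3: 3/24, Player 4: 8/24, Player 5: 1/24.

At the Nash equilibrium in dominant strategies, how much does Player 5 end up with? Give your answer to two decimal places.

62.48 hours

Player j's private return per contributed unit is 4.3 × (j's share). Contributing is weakly dominant for j when that share is at least 1/4.3 = 0.2326, and contributing 0 is dominant otherwise.
Player 1 and Player 4 are above the threshold, contributing 46 each; the remaining 3 contribute 0. Total contributed: 92.
Player 5 keeps 46 and receives 4.3 × 92 × 1/24 = 16.48 from the shared-equipment pool, for a payoff of 62.48.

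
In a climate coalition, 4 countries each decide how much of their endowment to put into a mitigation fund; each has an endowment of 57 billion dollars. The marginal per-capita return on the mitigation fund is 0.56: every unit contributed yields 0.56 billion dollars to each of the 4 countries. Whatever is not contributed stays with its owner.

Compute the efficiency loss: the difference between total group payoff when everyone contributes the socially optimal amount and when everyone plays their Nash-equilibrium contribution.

282.72 billion dollars

The private return per contributed unit is 0.56 < 1, so contributing 0 is dominant for every player. At the Nash equilibrium everyone keeps their 57, and the group total is 4 × 57 = 228.
Each contributed unit returns 2.240 to the group as a whole (0.56 to each of 4 players), which exceeds 1, so the social optimum is full contribution: group total = 2.240 × 228 = 510.72.
Efficiency loss = 510.72 − 228 = 282.72.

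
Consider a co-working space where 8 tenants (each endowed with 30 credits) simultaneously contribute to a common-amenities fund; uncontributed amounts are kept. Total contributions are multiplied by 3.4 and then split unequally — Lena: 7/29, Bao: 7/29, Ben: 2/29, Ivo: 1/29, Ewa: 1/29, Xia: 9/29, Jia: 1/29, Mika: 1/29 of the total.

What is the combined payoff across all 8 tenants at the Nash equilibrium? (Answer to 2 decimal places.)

For player j, contributing a unit is worthwhile iff 3.4 × (j's share) ≥ 1, i.e. iff j's share is at least 0.2941.
Xia alone (share 9/29) is above the threshold, contributing 30; the remaining 7 contribute 0. Total contributed: 30.
The common-amenities fund pays out 3.4 × 30 = 102.00 in total (split across the unequal shares, but the aggregate is all that matters for the group sum).
The 7 free-riders keep 30 each, adding 210. Group total = 210 + 102.00 = 312.00.

312.00 credits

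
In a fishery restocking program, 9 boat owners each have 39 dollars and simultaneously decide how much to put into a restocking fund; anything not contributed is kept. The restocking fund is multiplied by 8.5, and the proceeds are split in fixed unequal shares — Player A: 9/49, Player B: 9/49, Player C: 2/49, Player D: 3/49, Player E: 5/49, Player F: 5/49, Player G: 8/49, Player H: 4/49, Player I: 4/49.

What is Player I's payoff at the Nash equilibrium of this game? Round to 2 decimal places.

Each unit j contributes comes back to j as 8.5 × (j's share), so j prefers to contribute only if that share exceeds 1/8.5 = 0.1176; otherwise keeping the unit dominates.
Player A, Player B and Player G clear that bar, contributing 39 each; the remaining 6 contribute 0. Total contributed: 117.
Player I keeps 39 and receives 8.5 × 117 × 4/49 = 81.18 from the restocking fund, for a payoff of 120.18.

120.18 dollars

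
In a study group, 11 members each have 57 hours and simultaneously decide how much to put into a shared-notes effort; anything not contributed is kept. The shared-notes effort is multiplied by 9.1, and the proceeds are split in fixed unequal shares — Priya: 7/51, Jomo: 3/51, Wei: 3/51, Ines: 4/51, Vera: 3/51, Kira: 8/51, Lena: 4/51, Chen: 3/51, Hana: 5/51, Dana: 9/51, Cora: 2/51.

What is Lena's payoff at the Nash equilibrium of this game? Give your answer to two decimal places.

179.05 hours

Player j's private return per contributed unit is 9.1 × (j's share). Contributing is weakly dominant for j when that share is at least 1/9.1 = 0.1099, and contributing 0 is dominant otherwise.
Priya, Kira and Dana are above the threshold, contributing 57 each; the remaining 8 contribute 0. Total contributed: 171.
Lena keeps 57 and receives 9.1 × 171 × 4/51 = 122.05 from the shared-notes effort, for a payoff of 179.05.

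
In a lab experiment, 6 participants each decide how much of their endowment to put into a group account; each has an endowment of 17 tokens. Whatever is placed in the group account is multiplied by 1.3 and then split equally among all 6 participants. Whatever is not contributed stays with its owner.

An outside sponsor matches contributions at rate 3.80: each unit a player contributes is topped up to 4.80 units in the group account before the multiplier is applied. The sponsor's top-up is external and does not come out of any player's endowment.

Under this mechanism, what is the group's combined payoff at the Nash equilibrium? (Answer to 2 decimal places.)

636.48 tokens

The effective private return per unit is now 1.3 × 4.80 / 6 = 1.0400 > 1, so every player's dominant strategy flips to full contribution.
So the Nash equilibrium is full contribution by all 6; the group earns 1.3 × 4.80 × 102 = 636.48.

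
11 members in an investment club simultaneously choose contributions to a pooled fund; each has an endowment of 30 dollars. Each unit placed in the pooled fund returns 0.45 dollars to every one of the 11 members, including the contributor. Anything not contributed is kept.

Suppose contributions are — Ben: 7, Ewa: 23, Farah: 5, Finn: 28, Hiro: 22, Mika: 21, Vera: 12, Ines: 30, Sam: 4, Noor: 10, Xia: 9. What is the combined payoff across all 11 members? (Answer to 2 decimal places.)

Total contributed: 7 + 23 + 5 + 28 + 22 + 21 + 12 + 30 + 4 + 10 + 9 = 171; total kept: 11 × 30 − 171 = 159.
The pooled fund pays out 0.45 × 11 × 171 = 846.45 in aggregate.
Group total = 159 + 846.45 = 1005.45.

1005.45 dollars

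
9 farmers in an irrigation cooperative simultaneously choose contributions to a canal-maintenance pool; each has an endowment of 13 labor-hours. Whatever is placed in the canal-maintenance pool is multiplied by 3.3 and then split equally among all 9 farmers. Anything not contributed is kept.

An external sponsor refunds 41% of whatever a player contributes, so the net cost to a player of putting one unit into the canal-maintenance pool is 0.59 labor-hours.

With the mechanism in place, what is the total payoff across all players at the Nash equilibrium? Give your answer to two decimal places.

117.00 labor-hours

Even with the mechanism, each unit contributed returns only (3.3/9) / 0.59 = 0.6215 per unit of net cost, so contributing nothing is still dominant.
At the Nash equilibrium no one contributes; group total payoff = 9 × 13 = 117.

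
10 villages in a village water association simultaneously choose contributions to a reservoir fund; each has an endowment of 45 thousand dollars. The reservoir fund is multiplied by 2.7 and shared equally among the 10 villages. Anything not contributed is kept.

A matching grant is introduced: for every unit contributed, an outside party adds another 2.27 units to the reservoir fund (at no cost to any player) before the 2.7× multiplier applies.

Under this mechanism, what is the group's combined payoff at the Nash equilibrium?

450.00 thousand dollars

The effective private return is 2.7 × 3.27 / 10 = 0.8829, which is still under 1, so the mechanism doesn't change anyone's dominant strategy: zero contribution.
At the Nash equilibrium no one contributes; group total payoff = 10 × 45 = 450.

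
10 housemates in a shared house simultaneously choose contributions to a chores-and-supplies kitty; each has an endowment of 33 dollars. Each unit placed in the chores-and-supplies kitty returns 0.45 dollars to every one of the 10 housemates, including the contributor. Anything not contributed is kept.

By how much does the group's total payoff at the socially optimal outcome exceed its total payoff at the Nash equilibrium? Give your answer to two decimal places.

1155.00 dollars

The private return per contributed unit is 0.45 < 1, so contributing 0 is dominant for every player. At the Nash equilibrium everyone keeps their 33, and the group total is 10 × 33 = 330.
Each contributed unit returns 4.500 to the group as a whole (0.45 to each of 10 players), which exceeds 1, so the social optimum is full contribution: group total = 4.500 × 330 = 1485.00.
Efficiency loss = 1485.00 − 330 = 1155.00.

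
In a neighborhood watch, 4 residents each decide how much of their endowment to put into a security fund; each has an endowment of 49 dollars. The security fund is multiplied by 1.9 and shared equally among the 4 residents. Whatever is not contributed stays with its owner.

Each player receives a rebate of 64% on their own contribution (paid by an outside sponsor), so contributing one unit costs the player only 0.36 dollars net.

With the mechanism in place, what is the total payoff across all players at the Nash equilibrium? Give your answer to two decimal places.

Under the mechanism each unit contributed yields (1.9/4) / 0.36 = 1.3194 back to its contributor per unit of net cost, which exceeds 1, making full contribution the dominant choice for everyone.
So the Nash equilibrium is full contribution by all 4; the group earns 4 × (49 × 0.64 + 1.9 × 49) = 497.84.

497.84 dollars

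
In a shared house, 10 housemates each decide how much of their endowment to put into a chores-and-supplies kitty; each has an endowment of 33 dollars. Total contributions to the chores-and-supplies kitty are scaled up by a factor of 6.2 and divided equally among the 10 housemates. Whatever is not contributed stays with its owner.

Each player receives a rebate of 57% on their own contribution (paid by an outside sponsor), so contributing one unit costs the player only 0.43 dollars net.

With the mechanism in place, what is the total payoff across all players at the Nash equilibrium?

2234.10 dollars

The effective private return per unit is now (6.2/10) / 0.43 = 1.4419 > 1, so every player's dominant strategy flips to full contribution.
At the Nash equilibrium everyone contributes 33. Group total payoff = 10 × (33 × 0.57 + 6.2 × 33) = 2234.10.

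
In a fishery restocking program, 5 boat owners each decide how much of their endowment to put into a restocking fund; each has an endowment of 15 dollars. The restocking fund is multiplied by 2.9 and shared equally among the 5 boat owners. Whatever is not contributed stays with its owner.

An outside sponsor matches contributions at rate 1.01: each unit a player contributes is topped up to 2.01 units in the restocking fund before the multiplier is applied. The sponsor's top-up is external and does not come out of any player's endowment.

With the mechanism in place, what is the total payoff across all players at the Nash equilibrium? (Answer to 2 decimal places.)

437.18 dollars

With the mechanism, a contributed unit returns 2.9 × 2.01 / 5 = 1.1658 per unit of net cost to the contributor — now above 1 — so contributing fully is weakly dominant for every player.
At the Nash equilibrium everyone contributes 15. Group total payoff = 2.9 × 2.01 × 75 = 437.18.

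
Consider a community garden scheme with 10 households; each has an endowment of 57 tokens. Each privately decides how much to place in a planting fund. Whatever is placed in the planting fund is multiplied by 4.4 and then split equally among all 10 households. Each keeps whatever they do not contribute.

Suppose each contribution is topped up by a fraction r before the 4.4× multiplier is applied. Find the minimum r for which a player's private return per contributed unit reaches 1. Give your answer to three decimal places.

1.273

With matching at rate r, one contributed unit becomes (1 + r) in the planting fund and returns 4.4 × (1 + r) / 10 to the contributor.
Setting this equal to 1: 1 + r = 10/4.4 = 2.2727.
So the minimum matching rate is r = 2.2727 − 1 = 1.273.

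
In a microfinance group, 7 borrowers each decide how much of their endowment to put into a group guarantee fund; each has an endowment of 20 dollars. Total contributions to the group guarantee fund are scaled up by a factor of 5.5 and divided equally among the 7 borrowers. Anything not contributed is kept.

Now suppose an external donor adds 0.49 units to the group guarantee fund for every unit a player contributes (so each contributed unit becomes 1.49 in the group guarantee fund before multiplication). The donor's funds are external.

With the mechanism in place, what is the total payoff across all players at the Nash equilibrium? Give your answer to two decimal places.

With the mechanism, a contributed unit returns 5.5 × 1.49 / 7 = 1.1707 per unit of net cost to the contributor — now above 1 — so contributing fully is weakly dominant for every player.
At the Nash equilibrium everyone contributes 20. Group total payoff = 5.5 × 1.49 × 140 = 1147.30.

1147.30 dollars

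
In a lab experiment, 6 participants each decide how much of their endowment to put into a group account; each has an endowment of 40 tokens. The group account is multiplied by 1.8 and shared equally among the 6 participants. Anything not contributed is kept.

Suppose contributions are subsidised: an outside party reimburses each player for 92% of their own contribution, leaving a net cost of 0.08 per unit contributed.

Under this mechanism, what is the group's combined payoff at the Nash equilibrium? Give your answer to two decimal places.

652.80 tokens

The effective private return per unit is now (1.8/6) / 0.08 = 3.7500 > 1, so every player's dominant strategy flips to full contribution.
At the Nash equilibrium everyone contributes 40. Group total payoff = 6 × (40 × 0.92 + 1.8 × 40) = 652.80.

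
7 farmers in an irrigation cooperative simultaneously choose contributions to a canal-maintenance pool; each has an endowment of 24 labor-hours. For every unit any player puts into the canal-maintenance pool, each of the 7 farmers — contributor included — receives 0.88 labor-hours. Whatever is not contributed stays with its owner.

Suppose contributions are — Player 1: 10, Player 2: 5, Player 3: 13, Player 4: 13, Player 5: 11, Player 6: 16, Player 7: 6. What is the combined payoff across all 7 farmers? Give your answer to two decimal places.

549.84 labor-hours

Total contributed: 10 + 5 + 13 + 13 + 11 + 16 + 6 = 74; total kept: 7 × 24 − 74 = 94.
The canal-maintenance pool pays out 0.88 × 7 × 74 = 455.84 in aggregate.
Group total = 94 + 455.84 = 549.84.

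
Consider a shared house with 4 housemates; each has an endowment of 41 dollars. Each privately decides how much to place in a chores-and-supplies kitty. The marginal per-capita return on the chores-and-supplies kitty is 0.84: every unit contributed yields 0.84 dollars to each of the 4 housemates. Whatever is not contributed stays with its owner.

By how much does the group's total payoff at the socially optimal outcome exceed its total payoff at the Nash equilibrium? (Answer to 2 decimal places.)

387.04 dollars

The private return per contributed unit is 0.84 < 1, so contributing 0 is dominant for every player. At the Nash equilibrium everyone keeps their 41, and the group total is 4 × 41 = 164.
Each contributed unit returns 3.360 to the group as a whole (0.84 to each of 4 players), which exceeds 1, so the social optimum is full contribution: group total = 3.360 × 164 = 551.04.
Efficiency loss = 551.04 − 164 = 387.04.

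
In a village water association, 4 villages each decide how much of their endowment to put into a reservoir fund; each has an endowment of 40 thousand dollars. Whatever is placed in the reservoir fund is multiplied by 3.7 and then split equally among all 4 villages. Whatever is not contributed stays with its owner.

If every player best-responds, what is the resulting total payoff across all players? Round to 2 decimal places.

Each contributed unit returns 3.7/4 = 0.9250 to its contributor — below 1 — so contributing 0 is dominant for every player. At the Nash equilibrium everyone keeps their 40, and the group total is 4 × 40 = 160.

160.00 thousand dollars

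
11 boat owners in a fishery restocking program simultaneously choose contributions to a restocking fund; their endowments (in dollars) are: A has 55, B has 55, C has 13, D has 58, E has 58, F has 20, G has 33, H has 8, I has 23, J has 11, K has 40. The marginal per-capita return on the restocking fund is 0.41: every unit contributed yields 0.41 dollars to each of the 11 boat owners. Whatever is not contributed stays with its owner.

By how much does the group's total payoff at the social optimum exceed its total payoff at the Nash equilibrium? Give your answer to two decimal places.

1312.74 dollars

The private return per contributed unit is 0.41 < 1 for everyone, so the Nash equilibrium is zero contribution and the group total is Σ E_j = 55 + 55 + 13 + 58 + 58 + 20 + 33 + 8 + 23 + 11 + 40 = 374.
Each contributed unit returns 4.510 to the group, so the social optimum is full contribution by everyone: group total = 4.510 × 374 = 1686.74.
Efficiency loss = (4.510 − 1) × 374 = 1312.74.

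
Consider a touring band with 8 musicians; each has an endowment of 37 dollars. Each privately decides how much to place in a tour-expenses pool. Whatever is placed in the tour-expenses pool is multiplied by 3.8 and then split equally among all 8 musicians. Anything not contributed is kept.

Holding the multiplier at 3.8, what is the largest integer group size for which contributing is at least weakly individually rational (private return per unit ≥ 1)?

3

Private return per unit is 3.8/(group size), which is ≥ 1 whenever the group size is ≤ 3.8.
The largest such integer is 3.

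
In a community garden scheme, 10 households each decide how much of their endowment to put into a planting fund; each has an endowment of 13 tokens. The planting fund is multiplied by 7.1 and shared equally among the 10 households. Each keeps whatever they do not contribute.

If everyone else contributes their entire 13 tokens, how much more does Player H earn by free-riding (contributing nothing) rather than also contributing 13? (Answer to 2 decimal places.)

Switching from a contribution of 13 to 0 lets Player H keep an extra 13 tokens, but lowers the planting fund by 13, which costs Player H their own share of that drop: 7.1/10 × 13 = 9.23.
Net gain = 13 − 9.23 = 3.77. The private return per contributed unit (0.7100) is below 1, so free-riding is indeed the best response regardless of what the others do.

3.77 tokens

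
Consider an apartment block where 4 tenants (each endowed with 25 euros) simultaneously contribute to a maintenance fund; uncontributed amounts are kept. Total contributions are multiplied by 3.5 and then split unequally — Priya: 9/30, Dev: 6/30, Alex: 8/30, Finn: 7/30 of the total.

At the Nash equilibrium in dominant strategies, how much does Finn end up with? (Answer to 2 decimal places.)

45.42 euros

Each unit j contributes comes back to j as 3.5 × (j's share), so j prefers to contribute only if that share exceeds 1/3.5 = 0.2857; otherwise keeping the unit dominates.
Priya alone (share 9/30) is above the threshold, contributing 25; the remaining 3 contribute 0. Total contributed: 25.
Finn keeps 25 and receives 3.5 × 25 × 7/30 = 20.42 from the maintenance fund, for a payoff of 45.42.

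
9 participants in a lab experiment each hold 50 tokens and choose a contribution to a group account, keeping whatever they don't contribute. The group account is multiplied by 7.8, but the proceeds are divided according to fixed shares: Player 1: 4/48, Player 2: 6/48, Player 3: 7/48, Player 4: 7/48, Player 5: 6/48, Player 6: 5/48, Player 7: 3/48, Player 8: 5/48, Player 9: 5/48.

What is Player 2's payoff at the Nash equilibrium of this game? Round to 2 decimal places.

A player with share s gets back 7.8·s per unit contributed, so full contribution is dominant for anyone with s > 1/7.8 = 0.1282 and zero contribution is dominant for anyone below.
The shares above 0.1282 belong to Player 3 and Player 4, contributing 50 each; the remaining 7 contribute 0. Total contributed: 100.
Player 2 keeps 50 and receives 7.8 × 100 × 6/48 = 97.50 from the group account, for a payoff of 147.50.

147.50 tokens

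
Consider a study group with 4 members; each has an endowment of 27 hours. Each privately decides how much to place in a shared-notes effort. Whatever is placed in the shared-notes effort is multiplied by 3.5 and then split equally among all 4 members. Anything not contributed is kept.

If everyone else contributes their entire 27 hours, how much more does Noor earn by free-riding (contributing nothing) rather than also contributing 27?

Switching from a contribution of 27 to 0 lets Noor keep an extra 27 hours, but lowers the shared-notes effort by 27, which costs Noor their own share of that drop: 3.5/4 × 27 = 23.62.
Net gain = 27 − 23.62 = 3.38. The private return per contributed unit (0.8750) is below 1, so free-riding is indeed the best response regardless of what the others do.

3.38 hours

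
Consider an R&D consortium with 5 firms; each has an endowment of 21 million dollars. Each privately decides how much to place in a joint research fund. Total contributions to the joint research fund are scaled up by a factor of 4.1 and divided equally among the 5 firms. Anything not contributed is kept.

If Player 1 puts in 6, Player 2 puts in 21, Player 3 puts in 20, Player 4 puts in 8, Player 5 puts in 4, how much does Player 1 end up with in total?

63.38 million dollars

Total contributed: 6 + 21 + 20 + 8 + 4 = 59.
Each receives 4.1 × 59 / 5 = 48.38 from the joint research fund.
Player 1 keeps 21 − 6 = 15, so Player 1's payoff is 15 + 48.38 = 63.38.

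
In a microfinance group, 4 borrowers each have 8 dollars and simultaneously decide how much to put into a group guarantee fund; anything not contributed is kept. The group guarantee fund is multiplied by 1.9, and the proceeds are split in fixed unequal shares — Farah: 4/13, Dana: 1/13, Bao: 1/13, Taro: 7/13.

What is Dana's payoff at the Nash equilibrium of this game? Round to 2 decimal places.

9.17 dollars

A player with share s gets back 1.9·s per unit contributed, so full contribution is dominant for anyone with s > 1/1.9 = 0.5263 and zero contribution is dominant for anyone below.
The only share above 0.5263 is Taro's 7/13, contributing 8; the remaining 3 contribute 0. Total contributed: 8.
Dana keeps 8 and receives 1.9 × 8 × 1/13 = 1.17 from the group guarantee fund, for a payoff of 9.17.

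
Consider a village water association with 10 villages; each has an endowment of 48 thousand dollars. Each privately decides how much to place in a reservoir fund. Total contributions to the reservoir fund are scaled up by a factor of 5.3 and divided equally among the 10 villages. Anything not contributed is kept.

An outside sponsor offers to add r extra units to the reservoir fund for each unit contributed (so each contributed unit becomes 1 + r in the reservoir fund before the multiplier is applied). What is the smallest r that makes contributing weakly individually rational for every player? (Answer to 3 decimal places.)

With matching at rate r, one contributed unit becomes (1 + r) in the reservoir fund and returns 5.3 × (1 + r) / 10 to the contributor.
Setting this equal to 1: 1 + r = 10/5.3 = 1.8868.
So the minimum matching rate is r = 1.8868 − 1 = 0.887.

0.887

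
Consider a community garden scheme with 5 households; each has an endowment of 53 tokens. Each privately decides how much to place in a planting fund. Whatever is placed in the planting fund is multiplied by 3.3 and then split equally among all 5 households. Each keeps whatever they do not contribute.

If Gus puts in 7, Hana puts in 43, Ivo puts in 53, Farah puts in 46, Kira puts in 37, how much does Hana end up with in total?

Total contributed: 7 + 43 + 53 + 46 + 37 = 186.
Each receives 3.3 × 186 / 5 = 122.76 from the planting fund.
Hana keeps 53 − 43 = 10, so Hana's payoff is 10 + 122.76 = 132.76.

132.76 tokens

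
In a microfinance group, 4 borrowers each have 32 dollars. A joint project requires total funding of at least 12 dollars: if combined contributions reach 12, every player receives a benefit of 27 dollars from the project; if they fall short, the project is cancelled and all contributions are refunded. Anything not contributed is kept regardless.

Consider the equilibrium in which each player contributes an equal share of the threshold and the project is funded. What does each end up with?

56 dollars

Equal share of the threshold: 12/4 = 3.
At this profile no one gains by cutting their contribution: any cut drops the total below 12, the project is cancelled, contributions are refunded, and the deviator ends with 32, which is less than 32 − 3 + 27 = 56. Contributing more than 3 just wastes the excess. So contributing exactly 3 is a best response.
Each player's payoff: 32 − 3 + 27 = 56.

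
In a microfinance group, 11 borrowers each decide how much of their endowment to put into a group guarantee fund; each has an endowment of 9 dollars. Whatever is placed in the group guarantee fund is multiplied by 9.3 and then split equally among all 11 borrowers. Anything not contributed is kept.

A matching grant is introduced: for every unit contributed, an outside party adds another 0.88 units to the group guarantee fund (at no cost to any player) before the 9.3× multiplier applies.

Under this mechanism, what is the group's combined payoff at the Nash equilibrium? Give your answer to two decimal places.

1730.92 dollars

Under the mechanism each unit contributed yields 9.3 × 1.88 / 11 = 1.5895 back to its contributor per unit of net cost, which exceeds 1, making full contribution the dominant choice for everyone.
So the Nash equilibrium is full contribution by all 11; the group earns 9.3 × 1.88 × 99 = 1730.92.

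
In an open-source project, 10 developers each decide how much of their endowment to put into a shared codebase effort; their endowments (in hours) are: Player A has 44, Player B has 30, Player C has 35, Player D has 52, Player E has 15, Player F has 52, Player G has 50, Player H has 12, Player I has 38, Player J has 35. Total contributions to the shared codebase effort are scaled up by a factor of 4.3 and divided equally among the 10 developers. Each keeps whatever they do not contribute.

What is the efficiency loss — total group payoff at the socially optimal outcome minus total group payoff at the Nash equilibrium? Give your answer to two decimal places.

The private return per contributed unit is 4.3/10 = 0.4300 < 1 for every player regardless of endowment, so the Nash equilibrium is zero contribution and the group total is Σ E_j = 44 + 30 + 35 + 52 + 15 + 52 + 50 + 12 + 38 + 35 = 363.
Each contributed unit returns 4.300 to the group, so the social optimum is full contribution by everyone: group total = 4.300 × 363 = 1560.90.
Efficiency loss = (4.300 − 1) × 363 = 1197.90.

1197.90 hours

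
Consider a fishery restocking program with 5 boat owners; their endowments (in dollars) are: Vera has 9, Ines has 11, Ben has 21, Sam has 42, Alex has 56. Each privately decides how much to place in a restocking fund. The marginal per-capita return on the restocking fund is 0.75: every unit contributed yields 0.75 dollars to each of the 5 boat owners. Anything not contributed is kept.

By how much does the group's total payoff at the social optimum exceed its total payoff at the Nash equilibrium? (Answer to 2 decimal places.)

The private return per contributed unit is 0.75 < 1 for everyone, so the Nash equilibrium is zero contribution and the group total is Σ E_j = 9 + 11 + 21 + 42 + 56 = 139.
Each contributed unit returns 3.750 to the group, so the social optimum is full contribution by everyone: group total = 3.750 × 139 = 521.25.
Efficiency loss = (3.750 − 1) × 139 = 382.25.

382.25 dollars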